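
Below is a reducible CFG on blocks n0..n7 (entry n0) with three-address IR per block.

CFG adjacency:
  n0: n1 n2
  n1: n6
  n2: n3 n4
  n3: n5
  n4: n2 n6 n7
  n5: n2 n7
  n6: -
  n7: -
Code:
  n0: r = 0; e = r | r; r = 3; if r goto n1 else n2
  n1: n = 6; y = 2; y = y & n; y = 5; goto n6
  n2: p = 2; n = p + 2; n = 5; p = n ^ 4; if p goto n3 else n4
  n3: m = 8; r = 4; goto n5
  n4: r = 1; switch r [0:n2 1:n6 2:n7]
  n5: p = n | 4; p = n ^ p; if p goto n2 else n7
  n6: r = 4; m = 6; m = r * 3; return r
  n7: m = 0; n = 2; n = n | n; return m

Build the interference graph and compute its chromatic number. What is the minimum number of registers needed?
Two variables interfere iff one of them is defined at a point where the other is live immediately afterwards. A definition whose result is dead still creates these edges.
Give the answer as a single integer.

Answer: 3

Analysis:
Per-block:
  n0: {e,r} / ∅
  n1: {n,y} / ∅
  n2: {n,p} / ∅
  n3: {m,r} / ∅
  n4: {r} / ∅
  n5: {p} / {n}
  n6: {m,r} / ∅
  n7: {m,n} / ∅

Live sets:
  n0 li=∅ lo=∅
  n1 li=∅ lo=∅
  n2 li=∅ lo={n}
  n3 li={n} lo={n}
  n4 li=∅ lo=∅
  n5 li={n} lo=∅
  n6 li=∅ lo=∅
  n7 li=∅ lo=∅

Interfere edges:
  e — ∅
  m — {n,r}
  n — {m,p,r,y}
  p — {n}
  r — {m,n}
  y — {n}

Colouring:
  {m,n,r} pairwise interfere (3-clique) ⇒ χ ≥ 3
  3-colouring: r0={e,n}  r1={m,p,y}  r2={r}
  χ = 3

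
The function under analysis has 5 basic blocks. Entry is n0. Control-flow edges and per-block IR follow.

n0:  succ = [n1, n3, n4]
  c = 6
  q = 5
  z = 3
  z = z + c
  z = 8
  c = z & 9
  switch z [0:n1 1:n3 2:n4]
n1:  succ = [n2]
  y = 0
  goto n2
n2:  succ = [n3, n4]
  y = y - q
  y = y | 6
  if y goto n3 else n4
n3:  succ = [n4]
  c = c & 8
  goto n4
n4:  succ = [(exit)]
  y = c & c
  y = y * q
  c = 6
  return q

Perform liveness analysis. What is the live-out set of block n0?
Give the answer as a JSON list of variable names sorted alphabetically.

def/use:
  n0: def={c,q,z} ue=∅
  n1: def={y} ue=∅
  n2: def={y} ue={q,y}
  n3: def={c} ue={c}
  n4: def={c,y} ue={c,q}

Backward fixpoint:
  live n0: ∅→{c,q}
  live n1: {c,q}→{c,q,y}
  live n2: {c,q,y}→{c,q}
  live n3: {c,q}→{c,q}
  live n4: {c,q}→∅

live-out(n0) = ["c", "q"]

Answer: ["c", "q"]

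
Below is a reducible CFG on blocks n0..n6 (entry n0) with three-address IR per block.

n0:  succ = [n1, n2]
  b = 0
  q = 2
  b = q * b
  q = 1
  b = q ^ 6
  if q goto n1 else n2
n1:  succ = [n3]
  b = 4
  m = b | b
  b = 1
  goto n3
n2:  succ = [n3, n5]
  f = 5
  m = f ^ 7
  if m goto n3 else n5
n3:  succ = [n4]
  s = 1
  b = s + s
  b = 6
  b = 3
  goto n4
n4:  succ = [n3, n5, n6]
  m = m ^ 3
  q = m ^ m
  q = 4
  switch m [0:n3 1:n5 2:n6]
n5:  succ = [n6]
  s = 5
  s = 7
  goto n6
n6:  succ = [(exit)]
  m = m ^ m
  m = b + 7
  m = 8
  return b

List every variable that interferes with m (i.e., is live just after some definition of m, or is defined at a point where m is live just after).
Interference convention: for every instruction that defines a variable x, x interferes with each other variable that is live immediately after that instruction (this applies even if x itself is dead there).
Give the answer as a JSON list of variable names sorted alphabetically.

Answer: ["b", "q", "s"]

Working:
Block summaries:
  n0: def={b,q} ue=∅
  n1: def={b,m} ue=∅
  n2: def={f,m} ue=∅
  n3: def={b,s} ue=∅
  n4: def={m,q} ue={m}
  n5: def={s} ue=∅
  n6: def={m} ue={b,m}

Backward fixpoint:
  live n0: ∅→{b}
  live n1: ∅→{m}
  live n2: {b}→{b,m}
  live n3: {m}→{b,m}
  live n4: {b,m}→{b,m}
  live n5: {b,m}→{b,m}
  live n6: {b,m}→∅

Conflict graph:
  b — {f,m,q,s}
  f — {b}
  m — {b,q,s}
  q — {b,m}
  s — {b,m}

N(m) = ["b", "q", "s"]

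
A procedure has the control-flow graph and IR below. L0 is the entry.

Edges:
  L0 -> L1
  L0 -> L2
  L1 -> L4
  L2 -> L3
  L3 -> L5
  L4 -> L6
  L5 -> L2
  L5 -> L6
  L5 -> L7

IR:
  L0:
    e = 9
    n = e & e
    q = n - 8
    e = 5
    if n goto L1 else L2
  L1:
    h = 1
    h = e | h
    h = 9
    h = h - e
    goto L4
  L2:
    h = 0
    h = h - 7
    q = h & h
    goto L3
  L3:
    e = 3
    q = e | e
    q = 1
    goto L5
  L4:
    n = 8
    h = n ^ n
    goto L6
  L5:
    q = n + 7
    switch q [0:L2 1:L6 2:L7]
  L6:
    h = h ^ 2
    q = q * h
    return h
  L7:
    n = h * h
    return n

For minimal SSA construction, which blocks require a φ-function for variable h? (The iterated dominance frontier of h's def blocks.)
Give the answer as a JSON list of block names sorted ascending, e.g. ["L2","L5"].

Answer: ["L2", "L6"]

Derivation:
idom tree: L1←L0 L2←L0 L3←L2 L4←L1 L5←L3 L6←L0 L7←L5
Join-block Dom:
  L2: preds {L0,L5}: {L0} ∩ {L0,L2,L3,L5} = {L0}; idom=L0
  L6: preds {L4,L5}: {L0,L1,L4} ∩ {L0,L2,L3,L5} = {L0}; idom=L0

DF walk-up:
  join L2 pred L0: · stop@L0
  join L2 pred L5: L5→L3→L2 stop@L0
  join L6 pred L4: L4→L1 stop@L0
  join L6 pred L5: L5→L3→L2 stop@L0
  L0 → ∅
  L1 → {L6}
  L2 → {L2,L6}
  L3 → {L2,L6}
  L4 → {L6}
  L5 → {L2,L6}
  L6 → ∅
  L7 → ∅

φ for h: defs {L1,L2,L4,L6}
  DF⁺ = {L2,L6}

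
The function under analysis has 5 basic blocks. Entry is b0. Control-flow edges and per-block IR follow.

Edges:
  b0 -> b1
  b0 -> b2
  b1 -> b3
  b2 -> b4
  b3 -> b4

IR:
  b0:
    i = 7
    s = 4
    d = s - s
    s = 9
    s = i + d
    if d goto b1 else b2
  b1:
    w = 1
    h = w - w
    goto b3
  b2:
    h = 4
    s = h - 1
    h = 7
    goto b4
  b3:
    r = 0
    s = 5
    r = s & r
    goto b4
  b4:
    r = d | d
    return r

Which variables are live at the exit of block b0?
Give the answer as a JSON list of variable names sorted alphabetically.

Answer: ["d"]

Working:
Block summaries:
  b0 def {d,i,s} use ∅
  b1 def {h,w} use ∅
  b2 def {h,s} use ∅
  b3 def {r,s} use ∅
  b4 def {r} use {d}

Backward fixpoint:
  b0: in=∅ out={d}
  b1: in={d} out={d}
  b2: in={d} out={d}
  b3: in={d} out={d}
  b4: in={d} out=∅

live-out(b0) = ["d"]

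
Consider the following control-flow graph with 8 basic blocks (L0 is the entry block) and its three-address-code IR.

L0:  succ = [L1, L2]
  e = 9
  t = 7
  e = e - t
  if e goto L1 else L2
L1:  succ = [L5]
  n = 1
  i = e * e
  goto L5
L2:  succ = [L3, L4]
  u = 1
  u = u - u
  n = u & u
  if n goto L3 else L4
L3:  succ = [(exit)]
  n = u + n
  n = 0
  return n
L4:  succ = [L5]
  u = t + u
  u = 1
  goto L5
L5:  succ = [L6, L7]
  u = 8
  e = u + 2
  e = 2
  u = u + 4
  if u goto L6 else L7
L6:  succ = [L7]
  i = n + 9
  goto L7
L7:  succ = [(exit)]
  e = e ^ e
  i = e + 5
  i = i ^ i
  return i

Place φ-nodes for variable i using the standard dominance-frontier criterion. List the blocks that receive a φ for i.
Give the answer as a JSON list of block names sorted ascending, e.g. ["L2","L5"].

idom tree: L1←L0 L2←L0 L3←L2 L4←L2 L5←L0 L6←L5 L7←L5
Dom at joins:
  L5: preds {L1,L4}: {L0,L1} ∩ {L0,L2,L4} = {L0}; idom=L0
  L7: preds {L5,L6}: {L0,L5} ∩ {L0,L5,L6} = {L0,L5}; idom=L5

DF derivation:
  L5←L1: walk L1 to L0
  L5←L4: walk L4→L2 to L0
  L7←L5: walk · to L5
  L7←L6: walk L6 to L5
  DF(L0)=∅
  DF(L1)={L5}
  DF(L2)={L5}
  DF(L3)=∅
  DF(L4)={L5}
  DF(L5)=∅
  DF(L6)={L7}
  DF(L7)=∅

φ for i: defs {L1,L6,L7}
  DF⁺ = {L5,L7}

Answer: ["L5", "L7"]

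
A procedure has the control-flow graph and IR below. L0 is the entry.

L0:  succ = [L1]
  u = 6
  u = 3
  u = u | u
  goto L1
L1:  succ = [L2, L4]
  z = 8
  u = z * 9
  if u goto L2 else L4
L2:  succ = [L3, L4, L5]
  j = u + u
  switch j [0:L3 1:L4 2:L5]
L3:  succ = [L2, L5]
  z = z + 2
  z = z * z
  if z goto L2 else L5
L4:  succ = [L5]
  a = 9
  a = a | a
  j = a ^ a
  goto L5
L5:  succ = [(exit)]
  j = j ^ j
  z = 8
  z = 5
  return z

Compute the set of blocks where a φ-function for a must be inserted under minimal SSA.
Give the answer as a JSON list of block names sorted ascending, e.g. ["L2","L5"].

Answer: ["L5"]

Derivation:
idom tree: L1←L0 L2←L1 L3←L2 L4←L1 L5←L1
Dom∩ at merges:
  L2: preds {L1,L3}: {L0,L1} ∩ {L0,L1,L2,L3} = {L0,L1}; idom=L1
  L4: preds {L1,L2}: {L0,L1} ∩ {L0,L1,L2} = {L0,L1}; idom=L1
  L5: preds {L2,L3,L4}: {L0,L1,L2} ∩ {L0,L1,L2,L3} ∩ {L0,L1,L4} = {L0,L1}; idom=L1

Frontier:
  L2←L1: walk · to L1
  L2←L3: walk L3→L2 to L1
  L4←L1: walk · to L1
  L4←L2: walk L2 to L1
  L5←L2: walk L2 to L1
  L5←L3: walk L3→L2 to L1
  L5←L4: walk L4 to L1
  L0 → ∅
  L1 → ∅
  L2 → {L2,L4,L5}
  L3 → {L2,L5}
  L4 → {L5}
  L5 → ∅

φ for a: defs {L4}
  DF⁺ = {L5}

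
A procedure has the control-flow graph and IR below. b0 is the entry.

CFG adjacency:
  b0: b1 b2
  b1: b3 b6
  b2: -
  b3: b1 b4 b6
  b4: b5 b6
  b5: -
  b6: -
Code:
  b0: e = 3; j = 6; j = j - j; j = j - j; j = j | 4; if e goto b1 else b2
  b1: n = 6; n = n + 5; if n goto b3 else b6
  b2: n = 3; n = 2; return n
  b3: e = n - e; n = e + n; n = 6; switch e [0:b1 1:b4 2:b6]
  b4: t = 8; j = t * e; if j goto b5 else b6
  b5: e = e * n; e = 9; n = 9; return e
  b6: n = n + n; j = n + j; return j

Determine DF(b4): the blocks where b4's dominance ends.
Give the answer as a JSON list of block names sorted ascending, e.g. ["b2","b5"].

idom tree: b1←b0 b2←b0 b3←b1 b4←b3 b5←b4 b6←b1
Dom∩ at merges:
  b1: preds {b0,b3}: {b0} ∩ {b0,b1,b3} = {b0}; idom=b0
  b6: preds {b1,b3,b4}: {b0,b1} ∩ {b0,b1,b3} ∩ {b0,b1,b3,b4} = {b0,b1}; idom=b1

DF derivation:
  b1←b0: walk · to b0
  b1←b3: walk b3→b1 to b0
  b6←b1: walk · to b1
  b6←b3: walk b3 to b1
  b6←b4: walk b4→b3 to b1
  DF(b0)=∅
  DF(b1)={b1}
  DF(b2)=∅
  DF(b3)={b1,b6}
  DF(b4)={b6}
  DF(b5)=∅
  DF(b6)=∅

DF(b4) = ["b6"]

Answer: ["b6"]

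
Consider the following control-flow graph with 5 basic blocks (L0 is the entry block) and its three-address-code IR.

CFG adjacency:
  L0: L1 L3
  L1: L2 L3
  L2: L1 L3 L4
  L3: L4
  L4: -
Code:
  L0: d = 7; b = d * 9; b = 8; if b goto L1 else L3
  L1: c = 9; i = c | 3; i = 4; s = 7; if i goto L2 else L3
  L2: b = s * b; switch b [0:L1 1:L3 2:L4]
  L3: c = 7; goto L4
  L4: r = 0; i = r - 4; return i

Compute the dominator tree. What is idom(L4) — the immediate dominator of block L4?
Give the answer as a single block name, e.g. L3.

Answer: L0

Analysis:
idom tree: L1←L0 L2←L1 L3←L0 L4←L0
Dom at joins:
  L1: preds {L0,L2}: {L0} ∩ {L0,L1,L2} = {L0}; idom=L0
  L3: preds {L0,L1,L2}: {L0} ∩ {L0,L1} ∩ {L0,L1,L2} = {L0}; idom=L0
  L4: preds {L2,L3}: {L0,L1,L2} ∩ {L0,L3} = {L0}; idom=L0

idom(L4) = L0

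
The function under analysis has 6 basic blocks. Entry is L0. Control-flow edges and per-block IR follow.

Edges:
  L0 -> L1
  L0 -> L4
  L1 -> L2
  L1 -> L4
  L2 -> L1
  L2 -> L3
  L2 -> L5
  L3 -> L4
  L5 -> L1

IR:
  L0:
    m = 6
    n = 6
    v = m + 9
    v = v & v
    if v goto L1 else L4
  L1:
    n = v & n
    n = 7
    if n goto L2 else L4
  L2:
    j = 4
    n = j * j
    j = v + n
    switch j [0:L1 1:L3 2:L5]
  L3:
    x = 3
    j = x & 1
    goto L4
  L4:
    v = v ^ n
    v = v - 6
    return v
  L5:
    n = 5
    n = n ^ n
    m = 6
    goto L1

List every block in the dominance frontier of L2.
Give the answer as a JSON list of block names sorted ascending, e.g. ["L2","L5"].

Answer: ["L1", "L4"]

Derivation:
idom tree: L1←L0 L2←L1 L3←L2 L4←L0 L5←L2
Dom∩ at merges:
  L1: preds {L0,L2,L5}: {L0} ∩ {L0,L1,L2} ∩ {L0,L1,L2,L5} = {L0}; idom=L0
  L4: preds {L0,L1,L3}: {L0} ∩ {L0,L1} ∩ {L0,L1,L2,L3} = {L0}; idom=L0

Frontier:
  join L1 pred L0: · stop@L0
  join L1 pred L2: L2→L1 stop@L0
  join L1 pred L5: L5→L2→L1 stop@L0
  join L4 pred L0: · stop@L0
  join L4 pred L1: L1 stop@L0
  join L4 pred L3: L3→L2→L1 stop@L0
  L0: DF=∅
  L1: DF={L1,L4}
  L2: DF={L1,L4}
  L3: DF={L4}
  L4: DF=∅
  L5: DF={L1}

DF(L2) = ["L1", "L4"]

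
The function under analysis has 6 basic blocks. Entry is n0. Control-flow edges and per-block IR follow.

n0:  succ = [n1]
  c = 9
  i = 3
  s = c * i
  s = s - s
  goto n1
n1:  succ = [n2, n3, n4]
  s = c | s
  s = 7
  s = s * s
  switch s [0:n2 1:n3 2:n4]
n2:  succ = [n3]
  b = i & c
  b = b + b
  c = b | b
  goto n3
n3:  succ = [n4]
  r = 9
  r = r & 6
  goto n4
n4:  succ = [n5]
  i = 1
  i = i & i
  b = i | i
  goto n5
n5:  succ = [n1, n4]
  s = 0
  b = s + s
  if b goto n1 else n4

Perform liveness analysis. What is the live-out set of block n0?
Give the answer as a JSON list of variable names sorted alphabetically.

Answer: ["c", "i", "s"]

Working:
Per-block:
  n0: {c,i,s} / ∅
  n1: {s} / {c,s}
  n2: {b,c} / {c,i}
  n3: {r} / ∅
  n4: {b,i} / ∅
  n5: {b,s} / ∅

Liveness:
  n0: in=∅ out={c,i,s}
  n1: in={c,i,s} out={c,i}
  n2: in={c,i} out={c}
  n3: in={c} out={c}
  n4: in={c} out={c,i}
  n5: in={c,i} out={c,i,s}

live-out(n0) = ["c", "i", "s"]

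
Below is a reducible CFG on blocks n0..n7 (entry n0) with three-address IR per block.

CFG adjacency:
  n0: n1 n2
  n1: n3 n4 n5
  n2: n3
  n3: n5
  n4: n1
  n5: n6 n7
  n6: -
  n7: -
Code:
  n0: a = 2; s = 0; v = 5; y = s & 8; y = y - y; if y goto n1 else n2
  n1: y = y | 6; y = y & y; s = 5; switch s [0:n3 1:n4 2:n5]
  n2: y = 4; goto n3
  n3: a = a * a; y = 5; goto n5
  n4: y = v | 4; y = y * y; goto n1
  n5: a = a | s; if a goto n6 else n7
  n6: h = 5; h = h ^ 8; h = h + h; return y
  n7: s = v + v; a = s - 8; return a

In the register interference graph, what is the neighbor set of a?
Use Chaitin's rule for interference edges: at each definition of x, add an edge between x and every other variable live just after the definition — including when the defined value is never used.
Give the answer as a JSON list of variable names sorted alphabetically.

Block summaries:
  n0: {a,s,v,y} / ∅
  n1: {s,y} / {y}
  n2: {y} / ∅
  n3: {a,y} / {a}
  n4: {y} / {v}
  n5: {a} / {a,s}
  n6: {h} / {y}
  n7: {a,s} / {v}

Backward fixpoint:
  n0: in=∅ out={a,s,v,y}
  n1: in={a,v,y} out={a,s,v,y}
  n2: in={a,s,v} out={a,s,v}
  n3: in={a,s,v} out={a,s,v,y}
  n4: in={a,v} out={a,v,y}
  n5: in={a,s,v,y} out={v,y}
  n6: in={y} out=∅
  n7: in={v} out=∅

Interfere edges:
  a↔{s,v,y}
  h↔{y}
  s↔{a,v,y}
  v↔{a,s,y}
  y↔{a,h,s,v}

N(a) = ["s", "v", "y"]

Answer: ["s", "v", "y"]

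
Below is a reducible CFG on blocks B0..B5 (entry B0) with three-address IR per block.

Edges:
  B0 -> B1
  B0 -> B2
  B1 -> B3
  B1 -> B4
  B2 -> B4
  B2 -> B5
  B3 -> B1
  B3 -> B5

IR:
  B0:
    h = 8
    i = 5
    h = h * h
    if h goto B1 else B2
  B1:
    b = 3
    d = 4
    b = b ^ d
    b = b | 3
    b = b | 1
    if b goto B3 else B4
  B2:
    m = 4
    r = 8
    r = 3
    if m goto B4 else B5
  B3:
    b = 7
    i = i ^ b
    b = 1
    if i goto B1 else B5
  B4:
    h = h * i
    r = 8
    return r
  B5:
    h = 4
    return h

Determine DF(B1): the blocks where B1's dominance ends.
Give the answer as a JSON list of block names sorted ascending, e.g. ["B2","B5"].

Answer: ["B1", "B4", "B5"]

Analysis:
idom tree: B1←B0 B2←B0 B3←B1 B4←B0 B5←B0
Dom at joins:
  B1: preds {B0,B3}: {B0} ∩ {B0,B1,B3} = {B0}; idom=B0
  B4: preds {B1,B2}: {B0,B1} ∩ {B0,B2} = {B0}; idom=B0
  B5: preds {B2,B3}: {B0,B2} ∩ {B0,B1,B3} = {B0}; idom=B0

Frontier:
  B1←B0: walk · to B0
  B1←B3: walk B3→B1 to B0
  B4←B1: walk B1 to B0
  B4←B2: walk B2 to B0
  B5←B2: walk B2 to B0
  B5←B3: walk B3→B1 to B0
  B0: DF=∅
  B1: DF={B1,B4,B5}
  B2: DF={B4,B5}
  B3: DF={B1,B5}
  B4: DF=∅
  B5: DF=∅

DF(B1) = ["B1", "B4", "B5"]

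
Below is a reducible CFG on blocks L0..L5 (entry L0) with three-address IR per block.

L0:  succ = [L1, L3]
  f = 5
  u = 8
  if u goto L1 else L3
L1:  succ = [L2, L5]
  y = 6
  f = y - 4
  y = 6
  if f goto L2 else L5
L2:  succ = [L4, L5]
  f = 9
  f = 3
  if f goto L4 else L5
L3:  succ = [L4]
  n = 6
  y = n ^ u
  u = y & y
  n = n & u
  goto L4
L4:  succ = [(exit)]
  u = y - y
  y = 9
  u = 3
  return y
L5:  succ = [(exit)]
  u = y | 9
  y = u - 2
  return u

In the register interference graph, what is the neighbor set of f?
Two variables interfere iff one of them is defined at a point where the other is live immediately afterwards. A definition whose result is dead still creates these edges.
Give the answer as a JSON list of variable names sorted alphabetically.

Answer: ["y"]

Working:
Block summaries:
  L0: {f,u} / ∅
  L1: {f,y} / ∅
  L2: {f} / ∅
  L3: {n,u,y} / {u}
  L4: {u,y} / {y}
  L5: {u,y} / {y}

Liveness:
  live L0: ∅→{u}
  live L1: ∅→{y}
  live L2: {y}→{y}
  live L3: {u}→{y}
  live L4: {y}→∅
  live L5: {y}→∅

Interference:
  f↔{y}
  n↔{u,y}
  u↔{n,y}
  y↔{f,n,u}

N(f) = ["y"]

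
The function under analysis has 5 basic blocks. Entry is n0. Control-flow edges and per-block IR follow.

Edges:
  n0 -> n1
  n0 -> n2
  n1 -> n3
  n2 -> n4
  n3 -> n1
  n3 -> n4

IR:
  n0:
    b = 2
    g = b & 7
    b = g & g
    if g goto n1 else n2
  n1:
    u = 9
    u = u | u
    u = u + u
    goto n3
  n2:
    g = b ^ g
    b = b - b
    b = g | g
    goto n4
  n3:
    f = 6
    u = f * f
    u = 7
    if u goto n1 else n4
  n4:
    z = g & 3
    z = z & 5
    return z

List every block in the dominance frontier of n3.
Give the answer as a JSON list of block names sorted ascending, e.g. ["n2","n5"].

Answer: ["n1", "n4"]

Working:
idom tree: n1←n0 n2←n0 n3←n1 n4←n0
Dom at joins:
  n1: preds {n0,n3}: {n0} ∩ {n0,n1,n3} = {n0}; idom=n0
  n4: preds {n2,n3}: {n0,n2} ∩ {n0,n1,n3} = {n0}; idom=n0

Frontier:
  n1←n0: walk · to n0
  n1←n3: walk n3→n1 to n0
  n4←n2: walk n2 to n0
  n4←n3: walk n3→n1 to n0
  n0: DF=∅
  n1: DF={n1,n4}
  n2: DF={n4}
  n3: DF={n1,n4}
  n4: DF=∅

DF(n3) = ["n1", "n4"]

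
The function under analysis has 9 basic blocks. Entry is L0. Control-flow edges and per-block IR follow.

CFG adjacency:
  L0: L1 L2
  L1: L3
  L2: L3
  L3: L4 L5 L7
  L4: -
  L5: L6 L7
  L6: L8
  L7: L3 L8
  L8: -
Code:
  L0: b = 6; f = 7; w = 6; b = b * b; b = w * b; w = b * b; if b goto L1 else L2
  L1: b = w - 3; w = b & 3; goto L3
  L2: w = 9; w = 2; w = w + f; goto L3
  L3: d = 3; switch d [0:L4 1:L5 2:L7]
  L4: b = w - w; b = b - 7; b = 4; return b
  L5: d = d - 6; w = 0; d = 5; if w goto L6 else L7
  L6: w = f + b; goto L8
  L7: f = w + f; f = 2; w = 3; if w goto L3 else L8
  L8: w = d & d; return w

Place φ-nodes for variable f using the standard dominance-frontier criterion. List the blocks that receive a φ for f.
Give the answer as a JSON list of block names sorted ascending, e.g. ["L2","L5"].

idom tree: L1←L0 L2←L0 L3←L0 L4←L3 L5←L3 L6←L5 L7←L3 L8←L3
Dom at joins:
  L3: preds {L1,L2,L7}: {L0,L1} ∩ {L0,L2} ∩ {L0,L3,L7} = {L0}; idom=L0
  L7: preds {L3,L5}: {L0,L3} ∩ {L0,L3,L5} = {L0,L3}; idom=L3
  L8: preds {L6,L7}: {L0,L3,L5,L6} ∩ {L0,L3,L7} = {L0,L3}; idom=L3

DF derivation:
  L3←L1: walk L1 to L0
  L3←L2: walk L2 to L0
  L3←L7: walk L7→L3 to L0
  L7←L3: walk · to L3
  L7←L5: walk L5 to L3
  L8←L6: walk L6→L5 to L3
  L8←L7: walk L7 to L3
  L0 → ∅
  L1 → {L3}
  L2 → {L3}
  L3 → {L3}
  L4 → ∅
  L5 → {L7,L8}
  L6 → {L8}
  L7 → {L3,L8}
  L8 → ∅

φ for f: defs {L0,L7}
  DF⁺ = {L3,L8}

Answer: ["L3", "L8"]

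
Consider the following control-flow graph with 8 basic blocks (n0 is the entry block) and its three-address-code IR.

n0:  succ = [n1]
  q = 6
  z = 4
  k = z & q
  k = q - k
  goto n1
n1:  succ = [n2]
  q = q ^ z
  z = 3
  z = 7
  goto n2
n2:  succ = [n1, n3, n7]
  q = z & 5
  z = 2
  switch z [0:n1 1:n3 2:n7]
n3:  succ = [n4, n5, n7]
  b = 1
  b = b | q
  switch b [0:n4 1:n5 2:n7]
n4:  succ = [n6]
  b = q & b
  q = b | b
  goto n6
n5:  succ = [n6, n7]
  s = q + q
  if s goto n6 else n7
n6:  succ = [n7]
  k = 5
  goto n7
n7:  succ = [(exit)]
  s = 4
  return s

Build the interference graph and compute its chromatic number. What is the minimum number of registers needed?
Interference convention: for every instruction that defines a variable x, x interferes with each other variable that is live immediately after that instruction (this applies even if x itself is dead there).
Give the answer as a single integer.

Answer: 3

Analysis:
Per-block:
  n0: def={k,q,z} ue=∅
  n1: def={q,z} ue={q,z}
  n2: def={q,z} ue={z}
  n3: def={b} ue={q}
  n4: def={b,q} ue={b,q}
  n5: def={s} ue={q}
  n6: def={k} ue=∅
  n7: def={s} ue=∅

Backward fixpoint:
  live n0: ∅→{q,z}
  live n1: {q,z}→{z}
  live n2: {z}→{q,z}
  live n3: {q}→{b,q}
  live n4: {b,q}→∅
  live n5: {q}→∅
  live n6: ∅→∅
  live n7: ∅→∅

Interference:
  b: {q}
  k: {q,z}
  q: {b,k,z}
  s: ∅
  z: {k,q}

Colouring:
  {k,q,z} pairwise interfere (3-clique) ⇒ χ ≥ 3
  assign b→r1 k→r1 q→r0 s→r0 z→r2 — no edge inside a register ⇒ χ ≤ 3
  χ = 3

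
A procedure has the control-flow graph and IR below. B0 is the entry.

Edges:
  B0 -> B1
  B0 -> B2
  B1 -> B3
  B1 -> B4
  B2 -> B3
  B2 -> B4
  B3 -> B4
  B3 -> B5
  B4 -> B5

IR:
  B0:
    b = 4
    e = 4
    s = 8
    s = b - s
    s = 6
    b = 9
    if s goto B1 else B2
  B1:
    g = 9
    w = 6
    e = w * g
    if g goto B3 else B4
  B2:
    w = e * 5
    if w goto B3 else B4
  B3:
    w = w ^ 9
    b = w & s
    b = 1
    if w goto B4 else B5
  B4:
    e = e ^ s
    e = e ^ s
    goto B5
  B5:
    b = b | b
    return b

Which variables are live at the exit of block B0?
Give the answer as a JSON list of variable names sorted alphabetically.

Answer: ["b", "e", "s"]

Derivation:
Block summaries:
  B0: {b,e,s} / ∅
  B1: {e,g,w} / ∅
  B2: {w} / {e}
  B3: {b,w} / {s,w}
  B4: {e} / {e,s}
  B5: {b} / {b}

Liveness:
  live B0: ∅→{b,e,s}
  live B1: {b,s}→{b,e,s,w}
  live B2: {b,e,s}→{b,e,s,w}
  live B3: {e,s,w}→{b,e,s}
  live B4: {b,e,s}→{b}
  live B5: {b}→∅

live-out(B0) = ["b", "e", "s"]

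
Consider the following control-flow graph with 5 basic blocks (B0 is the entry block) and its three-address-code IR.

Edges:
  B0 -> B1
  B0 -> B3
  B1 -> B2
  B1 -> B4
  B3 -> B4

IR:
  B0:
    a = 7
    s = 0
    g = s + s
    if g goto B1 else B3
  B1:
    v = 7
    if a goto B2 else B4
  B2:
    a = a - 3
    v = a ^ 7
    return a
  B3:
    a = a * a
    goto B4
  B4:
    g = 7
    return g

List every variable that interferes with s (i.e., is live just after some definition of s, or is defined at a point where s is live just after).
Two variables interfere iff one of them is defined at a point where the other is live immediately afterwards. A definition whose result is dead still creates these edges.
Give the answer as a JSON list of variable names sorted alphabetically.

Answer: ["a"]

Derivation:
Block summaries:
  B0: {a,g,s} / ∅
  B1: {v} / {a}
  B2: {a,v} / {a}
  B3: {a} / {a}
  B4: {g} / ∅

Liveness:
  B0: in=∅ out={a}
  B1: in={a} out={a}
  B2: in={a} out=∅
  B3: in={a} out=∅
  B4: in=∅ out=∅

Interfere edges:
  a — {g,s,v}
  g — {a}
  s — {a}
  v — {a}

N(s) = ["a"]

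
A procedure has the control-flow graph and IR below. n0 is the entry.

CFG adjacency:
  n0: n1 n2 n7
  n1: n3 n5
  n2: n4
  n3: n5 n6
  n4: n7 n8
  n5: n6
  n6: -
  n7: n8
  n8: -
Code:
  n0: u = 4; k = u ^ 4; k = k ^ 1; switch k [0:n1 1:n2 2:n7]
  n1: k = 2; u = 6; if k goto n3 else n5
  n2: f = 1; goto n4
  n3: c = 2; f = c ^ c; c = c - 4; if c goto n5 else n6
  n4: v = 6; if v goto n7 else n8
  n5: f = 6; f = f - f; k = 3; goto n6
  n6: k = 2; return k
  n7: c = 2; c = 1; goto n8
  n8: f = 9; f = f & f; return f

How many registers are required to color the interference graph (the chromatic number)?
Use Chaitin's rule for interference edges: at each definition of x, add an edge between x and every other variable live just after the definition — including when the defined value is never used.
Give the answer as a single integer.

Per-block:
  n0 def {k,u} use ∅
  n1 def {k,u} use ∅
  n2 def {f} use ∅
  n3 def {c,f} use ∅
  n4 def {v} use ∅
  n5 def {f,k} use ∅
  n6 def {k} use ∅
  n7 def {c} use ∅
  n8 def {f} use ∅

Backward fixpoint:
  n0 li=∅ lo=∅
  n1 li=∅ lo=∅
  n2 li=∅ lo=∅
  n3 li=∅ lo=∅
  n4 li=∅ lo=∅
  n5 li=∅ lo=∅
  n6 li=∅ lo=∅
  n7 li=∅ lo=∅
  n8 li=∅ lo=∅

Conflict graph:
  c↔{f}
  f↔{c}
  k↔{u}
  u↔{k}
  v↔∅

Colouring:
  {c,f} pairwise interfere (2-clique) ⇒ χ ≥ 2
  2-colouring: c0={c,k,v}  c1={f,u}
  χ = 2

Answer: 2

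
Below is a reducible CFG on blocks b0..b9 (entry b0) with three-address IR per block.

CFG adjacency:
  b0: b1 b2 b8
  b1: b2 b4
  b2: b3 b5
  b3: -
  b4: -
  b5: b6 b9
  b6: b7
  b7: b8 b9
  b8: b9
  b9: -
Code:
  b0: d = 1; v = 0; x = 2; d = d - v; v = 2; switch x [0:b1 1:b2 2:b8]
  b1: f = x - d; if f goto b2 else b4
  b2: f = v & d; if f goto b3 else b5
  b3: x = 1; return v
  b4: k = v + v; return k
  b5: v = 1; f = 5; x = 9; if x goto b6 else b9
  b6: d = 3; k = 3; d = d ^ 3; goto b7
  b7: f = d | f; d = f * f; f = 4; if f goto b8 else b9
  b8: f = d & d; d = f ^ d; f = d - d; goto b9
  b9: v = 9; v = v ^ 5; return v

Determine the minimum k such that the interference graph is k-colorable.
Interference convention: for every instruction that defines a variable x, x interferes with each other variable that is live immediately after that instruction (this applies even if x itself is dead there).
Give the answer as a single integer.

def/use:
  b0: def={d,v,x} ue=∅
  b1: def={f} ue={d,x}
  b2: def={f} ue={d,v}
  b3: def={x} ue={v}
  b4: def={k} ue={v}
  b5: def={f,v,x} ue=∅
  b6: def={d,k} ue=∅
  b7: def={d,f} ue={d,f}
  b8: def={d,f} ue={d}
  b9: def={v} ue=∅

Liveness:
  b0: in=∅ out={d,v,x}
  b1: in={d,v,x} out={d,v}
  b2: in={d,v} out={v}
  b3: in={v} out=∅
  b4: in={v} out=∅
  b5: in=∅ out={f}
  b6: in={f} out={d,f}
  b7: in={d,f} out={d}
  b8: in={d} out=∅
  b9: in=∅ out=∅

Interference:
  d — {f,k,v,x}
  f — {d,k,v,x}
  k — {d,f}
  v — {d,f,x}
  x — {d,f,v}

Registers:
  clique {d,f,v,x} ⇒ need ≥ 4
  assign d→r0 f→r1 k→r2 v→r2 x→r3 — no edge inside a register ⇒ χ ≤ 4
  χ = 4

Answer: 4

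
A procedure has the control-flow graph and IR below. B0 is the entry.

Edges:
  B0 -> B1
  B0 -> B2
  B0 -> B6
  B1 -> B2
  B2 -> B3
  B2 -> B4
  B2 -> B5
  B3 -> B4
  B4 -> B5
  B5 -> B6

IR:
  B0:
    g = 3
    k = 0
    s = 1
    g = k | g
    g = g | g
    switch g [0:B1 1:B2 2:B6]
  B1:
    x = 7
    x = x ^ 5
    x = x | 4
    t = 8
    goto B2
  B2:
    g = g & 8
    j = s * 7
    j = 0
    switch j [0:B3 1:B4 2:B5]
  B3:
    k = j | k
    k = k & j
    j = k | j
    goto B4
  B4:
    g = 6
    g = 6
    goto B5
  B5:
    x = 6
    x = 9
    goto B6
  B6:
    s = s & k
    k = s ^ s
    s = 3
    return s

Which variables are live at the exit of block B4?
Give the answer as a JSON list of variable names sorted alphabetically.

Answer: ["k", "s"]

Analysis:
def/use:
  B0 def {g,k,s} use ∅
  B1 def {t,x} use ∅
  B2 def {g,j} use {g,s}
  B3 def {j,k} use {j,k}
  B4 def {g} use ∅
  B5 def {x} use ∅
  B6 def {k,s} use {k,s}

Backward fixpoint:
  B0 li=∅ lo={g,k,s}
  B1 li={g,k,s} lo={g,k,s}
  B2 li={g,k,s} lo={j,k,s}
  B3 li={j,k,s} lo={k,s}
  B4 li={k,s} lo={k,s}
  B5 li={k,s} lo={k,s}
  B6 li={k,s} lo=∅

live-out(B4) = ["k", "s"]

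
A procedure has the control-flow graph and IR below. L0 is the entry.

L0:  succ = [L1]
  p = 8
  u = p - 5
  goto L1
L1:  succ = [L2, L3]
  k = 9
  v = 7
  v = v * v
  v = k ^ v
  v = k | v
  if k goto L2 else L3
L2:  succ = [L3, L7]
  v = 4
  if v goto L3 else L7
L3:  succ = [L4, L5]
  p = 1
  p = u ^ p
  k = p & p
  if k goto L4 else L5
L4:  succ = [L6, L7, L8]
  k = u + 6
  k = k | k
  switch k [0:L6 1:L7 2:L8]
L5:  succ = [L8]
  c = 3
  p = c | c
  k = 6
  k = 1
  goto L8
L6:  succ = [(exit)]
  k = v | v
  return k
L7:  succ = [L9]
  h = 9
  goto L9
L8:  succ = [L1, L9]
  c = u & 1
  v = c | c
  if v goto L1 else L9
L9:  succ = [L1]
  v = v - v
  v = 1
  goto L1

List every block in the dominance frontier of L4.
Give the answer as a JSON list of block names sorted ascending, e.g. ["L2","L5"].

Answer: ["L7", "L8"]

Derivation:
idom tree: L1←L0 L2←L1 L3←L1 L4←L3 L5←L3 L6←L4 L7←L1 L8←L3 L9←L1
Join-block Dom:
  L1: preds {L0,L8,L9}: {L0} ∩ {L0,L1,L3,L8} ∩ {L0,L1,L9} = {L0}; idom=L0
  L3: preds {L1,L2}: {L0,L1} ∩ {L0,L1,L2} = {L0,L1}; idom=L1
  L7: preds {L2,L4}: {L0,L1,L2} ∩ {L0,L1,L3,L4} = {L0,L1}; idom=L1
  L8: preds {L4,L5}: {L0,L1,L3,L4} ∩ {L0,L1,L3,L5} = {L0,L1,L3}; idom=L3
  L9: preds {L7,L8}: {L0,L1,L7} ∩ {L0,L1,L3,L8} = {L0,L1}; idom=L1

DF derivation:
  L1←L0: walk · to L0
  L1←L8: walk L8→L3→L1 to L0
  L1←L9: walk L9→L1 to L0
  L3←L1: walk · to L1
  L3←L2: walk L2 to L1
  L7←L2: walk L2 to L1
  L7←L4: walk L4→L3 to L1
  L8←L4: walk L4 to L3
  L8←L5: walk L5 to L3
  L9←L7: walk L7 to L1
  L9←L8: walk L8→L3 to L1
  L0 → ∅
  L1 → {L1}
  L2 → {L3,L7}
  L3 → {L1,L7,L9}
  L4 → {L7,L8}
  L5 → {L8}
  L6 → ∅
  L7 → {L9}
  L8 → {L1,L9}
  L9 → {L1}

DF(L4) = ["L7", "L8"]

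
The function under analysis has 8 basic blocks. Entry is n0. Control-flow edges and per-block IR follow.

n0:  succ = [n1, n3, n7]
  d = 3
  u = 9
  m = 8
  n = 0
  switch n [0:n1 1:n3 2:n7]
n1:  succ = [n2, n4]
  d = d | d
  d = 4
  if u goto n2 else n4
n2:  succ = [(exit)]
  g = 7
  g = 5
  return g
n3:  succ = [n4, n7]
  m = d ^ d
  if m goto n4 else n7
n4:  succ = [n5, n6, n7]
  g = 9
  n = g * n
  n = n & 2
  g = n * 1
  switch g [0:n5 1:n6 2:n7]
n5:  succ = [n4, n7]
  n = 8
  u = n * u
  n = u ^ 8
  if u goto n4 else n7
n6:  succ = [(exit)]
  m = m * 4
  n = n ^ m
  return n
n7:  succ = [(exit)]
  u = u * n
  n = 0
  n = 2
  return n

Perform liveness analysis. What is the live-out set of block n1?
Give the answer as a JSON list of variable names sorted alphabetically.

def/use:
  n0: {d,m,n,u} / ∅
  n1: {d} / {d,u}
  n2: {g} / ∅
  n3: {m} / {d}
  n4: {g,n} / {n}
  n5: {n,u} / {u}
  n6: {m,n} / {m,n}
  n7: {n,u} / {n,u}

Liveness:
  n0 li=∅ lo={d,m,n,u}
  n1 li={d,m,n,u} lo={m,n,u}
  n2 li=∅ lo=∅
  n3 li={d,n,u} lo={m,n,u}
  n4 li={m,n,u} lo={m,n,u}
  n5 li={m,u} lo={m,n,u}
  n6 li={m,n} lo=∅
  n7 li={n,u} lo=∅

live-out(n1) = ["m", "n", "u"]

Answer: ["m", "n", "u"]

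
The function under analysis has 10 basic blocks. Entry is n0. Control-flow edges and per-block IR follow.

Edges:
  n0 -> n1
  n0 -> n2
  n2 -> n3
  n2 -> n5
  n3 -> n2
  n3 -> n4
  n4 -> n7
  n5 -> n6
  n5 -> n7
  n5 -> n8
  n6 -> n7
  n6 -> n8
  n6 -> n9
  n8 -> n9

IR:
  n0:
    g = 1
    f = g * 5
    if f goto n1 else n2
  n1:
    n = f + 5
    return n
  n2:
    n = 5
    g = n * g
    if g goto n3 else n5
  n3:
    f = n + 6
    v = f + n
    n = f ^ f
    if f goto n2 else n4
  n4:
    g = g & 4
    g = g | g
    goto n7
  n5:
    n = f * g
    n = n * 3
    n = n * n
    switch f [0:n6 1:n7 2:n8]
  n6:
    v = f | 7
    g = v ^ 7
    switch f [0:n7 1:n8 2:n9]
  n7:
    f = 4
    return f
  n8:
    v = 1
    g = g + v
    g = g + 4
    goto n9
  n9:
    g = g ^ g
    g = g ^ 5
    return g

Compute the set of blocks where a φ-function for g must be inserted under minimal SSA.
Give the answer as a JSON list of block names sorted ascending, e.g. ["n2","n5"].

idom tree: n1←n0 n2←n0 n3←n2 n4←n3 n5←n2 n6←n5 n7←n2 n8←n5 n9←n5
Join-block Dom:
  n2: preds {n0,n3}: {n0} ∩ {n0,n2,n3} = {n0}; idom=n0
  n7: preds {n4,n5,n6}: {n0,n2,n3,n4} ∩ {n0,n2,n5} ∩ {n0,n2,n5,n6} = {n0,n2}; idom=n2
  n8: preds {n5,n6}: {n0,n2,n5} ∩ {n0,n2,n5,n6} = {n0,n2,n5}; idom=n5
  n9: preds {n6,n8}: {n0,n2,n5,n6} ∩ {n0,n2,n5,n8} = {n0,n2,n5}; idom=n5

DF walk-up:
  n2←n0: walk · to n0
  n2←n3: walk n3→n2 to n0
  n7←n4: walk n4→n3 to n2
  n7←n5: walk n5 to n2
  n7←n6: walk n6→n5 to n2
  n8←n5: walk · to n5
  n8←n6: walk n6 to n5
  n9←n6: walk n6 to n5
  n9←n8: walk n8 to n5
  n0: DF=∅
  n1: DF=∅
  n2: DF={n2}
  n3: DF={n2,n7}
  n4: DF={n7}
  n5: DF={n7}
  n6: DF={n7,n8,n9}
  n7: DF=∅
  n8: DF={n9}
  n9: DF=∅

φ for g: defs {n0,n2,n4,n6,n8,n9}
  DF⁺ = {n2,n7,n8,n9}

Answer: ["n2", "n7", "n8", "n9"]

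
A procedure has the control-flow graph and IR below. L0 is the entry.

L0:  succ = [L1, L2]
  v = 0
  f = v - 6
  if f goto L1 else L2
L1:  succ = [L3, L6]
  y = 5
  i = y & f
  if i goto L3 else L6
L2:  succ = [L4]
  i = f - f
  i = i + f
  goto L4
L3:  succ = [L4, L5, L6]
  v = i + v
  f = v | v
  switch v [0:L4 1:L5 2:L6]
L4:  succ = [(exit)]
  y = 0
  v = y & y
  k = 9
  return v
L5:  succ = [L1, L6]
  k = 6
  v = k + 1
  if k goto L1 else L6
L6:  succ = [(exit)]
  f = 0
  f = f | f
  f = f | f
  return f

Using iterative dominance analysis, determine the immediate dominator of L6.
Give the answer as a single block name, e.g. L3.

idom tree: L1←L0 L2←L0 L3←L1 L4←L0 L5←L3 L6←L1
Dom at joins:
  L1: preds {L0,L5}: {L0} ∩ {L0,L1,L3,L5} = {L0}; idom=L0
  L4: preds {L2,L3}: {L0,L2} ∩ {L0,L1,L3} = {L0}; idom=L0
  L6: preds {L1,L3,L5}: {L0,L1} ∩ {L0,L1,L3} ∩ {L0,L1,L3,L5} = {L0,L1}; idom=L1

idom(L6) = L1

Answer: L1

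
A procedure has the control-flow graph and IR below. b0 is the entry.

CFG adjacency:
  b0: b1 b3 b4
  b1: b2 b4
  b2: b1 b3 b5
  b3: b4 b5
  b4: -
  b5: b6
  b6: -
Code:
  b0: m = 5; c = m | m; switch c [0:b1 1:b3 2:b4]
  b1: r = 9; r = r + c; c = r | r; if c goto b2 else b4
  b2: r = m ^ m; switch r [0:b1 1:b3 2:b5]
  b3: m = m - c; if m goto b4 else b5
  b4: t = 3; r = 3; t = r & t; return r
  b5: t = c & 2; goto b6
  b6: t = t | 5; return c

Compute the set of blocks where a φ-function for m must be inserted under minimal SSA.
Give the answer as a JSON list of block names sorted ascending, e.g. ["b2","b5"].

Answer: ["b4", "b5"]

Analysis:
idom tree: b1←b0 b2←b1 b3←b0 b4←b0 b5←b0 b6←b5
Dom∩ at merges:
  b1: preds {b0,b2}: {b0} ∩ {b0,b1,b2} = {b0}; idom=b0
  b3: preds {b0,b2}: {b0} ∩ {b0,b1,b2} = {b0}; idom=b0
  b4: preds {b0,b1,b3}: {b0} ∩ {b0,b1} ∩ {b0,b3} = {b0}; idom=b0
  b5: preds {b2,b3}: {b0,b1,b2} ∩ {b0,b3} = {b0}; idom=b0

DF walk-up:
  b1←b0: walk · to b0
  b1←b2: walk b2→b1 to b0
  b3←b0: walk · to b0
  b3←b2: walk b2→b1 to b0
  b4←b0: walk · to b0
  b4←b1: walk b1 to b0
  b4←b3: walk b3 to b0
  b5←b2: walk b2→b1 to b0
  b5←b3: walk b3 to b0
  DF(b0)=∅
  DF(b1)={b1,b3,b4,b5}
  DF(b2)={b1,b3,b5}
  DF(b3)={b4,b5}
  DF(b4)=∅
  DF(b5)=∅
  DF(b6)=∅

φ for m: defs {b0,b3}
  DF⁺ = {b4,b5}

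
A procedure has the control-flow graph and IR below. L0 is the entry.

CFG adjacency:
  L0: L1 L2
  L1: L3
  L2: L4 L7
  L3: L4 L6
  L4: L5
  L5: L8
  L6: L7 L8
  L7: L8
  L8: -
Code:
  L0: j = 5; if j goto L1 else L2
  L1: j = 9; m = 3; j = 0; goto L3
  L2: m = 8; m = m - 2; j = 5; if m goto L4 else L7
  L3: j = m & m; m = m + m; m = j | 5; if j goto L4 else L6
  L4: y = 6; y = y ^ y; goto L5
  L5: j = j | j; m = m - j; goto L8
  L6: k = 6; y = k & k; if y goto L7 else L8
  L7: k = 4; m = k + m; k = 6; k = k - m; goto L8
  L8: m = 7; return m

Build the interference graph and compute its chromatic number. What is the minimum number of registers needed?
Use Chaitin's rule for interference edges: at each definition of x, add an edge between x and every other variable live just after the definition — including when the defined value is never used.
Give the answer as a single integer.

Answer: 3

Derivation:
Per-block:
  L0: {j} / ∅
  L1: {j,m} / ∅
  L2: {j,m} / ∅
  L3: {j,m} / {m}
  L4: {y} / ∅
  L5: {j,m} / {j,m}
  L6: {k,y} / ∅
  L7: {k,m} / {m}
  L8: {m} / ∅

Liveness:
  L0 li=∅ lo=∅
  L1 li=∅ lo={m}
  L2 li=∅ lo={j,m}
  L3 li={m} lo={j,m}
  L4 li={j,m} lo={j,m}
  L5 li={j,m} lo=∅
  L6 li={m} lo={m}
  L7 li={m} lo=∅
  L8 li=∅ lo=∅

Interference:
  j: {m,y}
  k: {m}
  m: {j,k,y}
  y: {j,m}

Colouring:
  lower bound: {j,m,y} mutually conflict ⇒ χ ≥ 3
  3-colouring: r0={m}  r1={j,k}  r2={y}
  χ = 3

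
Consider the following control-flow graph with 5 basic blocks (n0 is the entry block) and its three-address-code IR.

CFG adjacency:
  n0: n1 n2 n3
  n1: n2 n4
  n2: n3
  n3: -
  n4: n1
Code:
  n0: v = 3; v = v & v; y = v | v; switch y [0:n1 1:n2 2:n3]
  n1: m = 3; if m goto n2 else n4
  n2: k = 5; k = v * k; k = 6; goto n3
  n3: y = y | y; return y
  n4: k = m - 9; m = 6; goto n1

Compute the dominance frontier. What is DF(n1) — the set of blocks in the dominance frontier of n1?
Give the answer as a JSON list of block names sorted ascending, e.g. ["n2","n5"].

idom tree: n1←n0 n2←n0 n3←n0 n4←n1
Dom at joins:
  n1: preds {n0,n4}: {n0} ∩ {n0,n1,n4} = {n0}; idom=n0
  n2: preds {n0,n1}: {n0} ∩ {n0,n1} = {n0}; idom=n0
  n3: preds {n0,n2}: {n0} ∩ {n0,n2} = {n0}; idom=n0

DF walk-up:
  n1←n0: walk · to n0
  n1←n4: walk n4→n1 to n0
  n2←n0: walk · to n0
  n2←n1: walk n1 to n0
  n3←n0: walk · to n0
  n3←n2: walk n2 to n0
  DF(n0)=∅
  DF(n1)={n1,n2}
  DF(n2)={n3}
  DF(n3)=∅
  DF(n4)={n1}

DF(n1) = ["n1", "n2"]

Answer: ["n1", "n2"]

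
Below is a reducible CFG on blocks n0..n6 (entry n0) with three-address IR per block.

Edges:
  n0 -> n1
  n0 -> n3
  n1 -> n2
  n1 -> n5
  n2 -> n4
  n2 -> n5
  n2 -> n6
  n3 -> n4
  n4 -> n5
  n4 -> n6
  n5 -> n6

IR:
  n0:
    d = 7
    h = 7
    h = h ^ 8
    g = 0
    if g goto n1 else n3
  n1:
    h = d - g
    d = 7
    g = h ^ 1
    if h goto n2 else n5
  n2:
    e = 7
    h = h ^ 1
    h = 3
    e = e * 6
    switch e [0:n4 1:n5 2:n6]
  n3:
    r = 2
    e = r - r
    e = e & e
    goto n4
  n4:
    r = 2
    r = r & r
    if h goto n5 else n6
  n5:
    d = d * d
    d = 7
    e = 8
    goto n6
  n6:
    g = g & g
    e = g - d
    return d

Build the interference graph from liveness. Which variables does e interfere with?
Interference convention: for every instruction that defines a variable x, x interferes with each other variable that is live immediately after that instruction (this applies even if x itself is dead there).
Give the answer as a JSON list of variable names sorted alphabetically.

Answer: ["d", "g", "h"]

Working:
def/use:
  n0 def {d,g,h} use ∅
  n1 def {d,g,h} use {d,g}
  n2 def {e,h} use {h}
  n3 def {e,r} use ∅
  n4 def {r} use {h}
  n5 def {d,e} use {d}
  n6 def {e,g} use {d,g}

Live sets:
  live n0: ∅→{d,g,h}
  live n1: {d,g}→{d,g,h}
  live n2: {d,g,h}→{d,g,h}
  live n3: {d,g,h}→{d,g,h}
  live n4: {d,g,h}→{d,g}
  live n5: {d,g}→{d,g}
  live n6: {d,g}→∅

Conflict graph:
  d — {e,g,h,r}
  e — {d,g,h}
  g — {d,e,h,r}
  h — {d,e,g,r}
  r — {d,g,h}

N(e) = ["d", "g", "h"]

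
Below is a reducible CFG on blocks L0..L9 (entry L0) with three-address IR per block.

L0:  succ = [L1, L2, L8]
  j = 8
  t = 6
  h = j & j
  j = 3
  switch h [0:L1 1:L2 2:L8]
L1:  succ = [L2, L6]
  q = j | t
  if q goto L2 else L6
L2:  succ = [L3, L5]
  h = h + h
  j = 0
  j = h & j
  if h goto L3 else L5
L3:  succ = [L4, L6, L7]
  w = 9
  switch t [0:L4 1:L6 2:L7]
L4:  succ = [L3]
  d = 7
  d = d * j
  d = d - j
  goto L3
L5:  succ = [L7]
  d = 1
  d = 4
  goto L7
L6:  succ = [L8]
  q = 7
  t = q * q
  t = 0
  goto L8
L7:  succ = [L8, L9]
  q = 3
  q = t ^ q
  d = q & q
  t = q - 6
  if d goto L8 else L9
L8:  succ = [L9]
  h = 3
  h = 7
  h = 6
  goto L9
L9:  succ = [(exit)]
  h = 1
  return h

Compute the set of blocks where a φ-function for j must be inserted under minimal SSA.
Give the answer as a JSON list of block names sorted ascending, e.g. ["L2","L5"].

idom tree: L1←L0 L2←L0 L3←L2 L4←L3 L5←L2 L6←L0 L7←L2 L8←L0 L9←L0
Dom∩ at merges:
  L2: preds {L0,L1}: {L0} ∩ {L0,L1} = {L0}; idom=L0
  L3: preds {L2,L4}: {L0,L2} ∩ {L0,L2,L3,L4} = {L0,L2}; idom=L2
  L6: preds {L1,L3}: {L0,L1} ∩ {L0,L2,L3} = {L0}; idom=L0
  L7: preds {L3,L5}: {L0,L2,L3} ∩ {L0,L2,L5} = {L0,L2}; idom=L2
  L8: preds {L0,L6,L7}: {L0} ∩ {L0,L6} ∩ {L0,L2,L7} = {L0}; idom=L0
  L9: preds {L7,L8}: {L0,L2,L7} ∩ {L0,L8} = {L0}; idom=L0

DF derivation:
  L2←L0: walk · to L0
  L2←L1: walk L1 to L0
  L3←L2: walk · to L2
  L3←L4: walk L4→L3 to L2
  L6←L1: walk L1 to L0
  L6←L3: walk L3→L2 to L0
  L7←L3: walk L3 to L2
  L7←L5: walk L5 to L2
  L8←L0: walk · to L0
  L8←L6: walk L6 to L0
  L8←L7: walk L7→L2 to L0
  L9←L7: walk L7→L2 to L0
  L9←L8: walk L8 to L0
  L0 → ∅
  L1 → {L2,L6}
  L2 → {L6,L8,L9}
  L3 → {L3,L6,L7}
  L4 → {L3}
  L5 → {L7}
  L6 → {L8}
  L7 → {L8,L9}
  L8 → {L9}
  L9 → ∅

φ for j: defs {L0,L2}
  DF⁺ = {L6,L8,L9}

Answer: ["L6", "L8", "L9"]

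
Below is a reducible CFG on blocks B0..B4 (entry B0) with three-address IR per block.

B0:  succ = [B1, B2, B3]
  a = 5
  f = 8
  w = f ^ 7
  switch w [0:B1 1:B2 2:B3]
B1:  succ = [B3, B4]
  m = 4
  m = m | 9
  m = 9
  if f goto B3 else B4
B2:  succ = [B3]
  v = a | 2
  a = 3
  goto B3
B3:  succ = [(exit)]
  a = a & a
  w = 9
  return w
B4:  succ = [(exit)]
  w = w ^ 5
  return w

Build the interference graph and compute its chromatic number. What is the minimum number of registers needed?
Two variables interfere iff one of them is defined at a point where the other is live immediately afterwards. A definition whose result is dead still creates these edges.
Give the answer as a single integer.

Answer: 4

Derivation:
Block summaries:
  B0: {a,f,w} / ∅
  B1: {m} / {f}
  B2: {a,v} / {a}
  B3: {a,w} / {a}
  B4: {w} / {w}

Liveness:
  B0 li=∅ lo={a,f,w}
  B1 li={a,f,w} lo={a,w}
  B2 li={a} lo={a}
  B3 li={a} lo=∅
  B4 li={w} lo=∅

Conflict graph:
  a↔{f,m,w}
  f↔{a,m,w}
  m↔{a,f,w}
  v↔∅
  w↔{a,f,m}

Registers:
  {a,f,m,w} pairwise interfere (4-clique) ⇒ χ ≥ 4
  4-colouring: r0={a,v}  r1={f}  r2={m}  r3={w}
  χ = 4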